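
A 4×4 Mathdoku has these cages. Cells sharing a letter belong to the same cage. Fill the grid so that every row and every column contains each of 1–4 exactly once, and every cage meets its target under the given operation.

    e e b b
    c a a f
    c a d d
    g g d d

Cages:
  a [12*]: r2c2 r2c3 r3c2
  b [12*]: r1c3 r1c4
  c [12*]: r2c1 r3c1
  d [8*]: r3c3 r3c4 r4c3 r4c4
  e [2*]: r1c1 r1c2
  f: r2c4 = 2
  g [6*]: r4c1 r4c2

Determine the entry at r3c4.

F is a freebie, leaving r2c4 = 2.
The only place for 2 in row 3 is r3c3.
Cage d needs product 8, so r3c4 = 1.
2 is placed in column 3, leaving r4c3 = 1.
Cage d has product 8, so r4c4 = 4.
Cage b's pair has product 12, so r1c3 = 4.
Column 4 now contains 4, so r1c4 = 3.
Cage a needs product 12, which forces r2c2 = 1.
4 is placed in column 3; hence r2c3 = 3.
Cage e needs two cells with product 2, so r1c1 = 1.
1 is placed in column 2, so r1c2 = 2.
3 is placed in row 2, so r2c1 = 4.
Cage c's pair has product 12, so r3c1 = 3.
Cage a has product 12, so r3c2 = 4.
Column 1 now contains 3, leaving r4c1 = 2.
2 is placed in column 2, leaving r4c2 = 3.
Filled in: 1 2 4 3 / 4 1 3 2 / 3 4 2 1 / 2 3 1 4.

1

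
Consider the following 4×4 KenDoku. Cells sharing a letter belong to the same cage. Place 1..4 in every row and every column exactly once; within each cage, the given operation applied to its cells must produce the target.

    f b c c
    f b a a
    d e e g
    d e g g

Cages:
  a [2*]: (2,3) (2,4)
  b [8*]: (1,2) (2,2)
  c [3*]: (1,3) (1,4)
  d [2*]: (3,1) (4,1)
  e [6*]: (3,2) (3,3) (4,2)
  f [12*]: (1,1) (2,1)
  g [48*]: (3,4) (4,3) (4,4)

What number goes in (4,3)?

Cage g has product 48, leaving (3,4) = 4.
Cage g needs product 48; hence (4,3) = 4.
Cage g has product 48, which forces (4,4) = 3.
The two cells of cage c must have product 3, which forces (1,3) = 3.
Column 4 now contains 3, leaving (1,4) = 1.
1 is placed in column 4, so (2,4) = 2.
3 is placed in row 1; hence (1,1) = 4.
Cage b needs two cells with product 8, so (1,2) = 2.
Cage f needs two cells with product 12; hence (2,1) = 3.
Row 2 now contains 2, so (2,2) = 4.
Row 2 now contains 2, which forces (2,3) = 1.
Cage e has product 6, which forces (3,2) = 3.
Column 3 now contains 1; hence (3,3) = 2.
Column 2 already has 2, leaving (4,2) = 1.
Row 3 already has 2, leaving (3,1) = 1.
Row 4 now contains 1, which forces (4,1) = 2.
The full grid is 4 2 3 1 / 3 4 1 2 / 1 3 2 4 / 2 1 4 3.

4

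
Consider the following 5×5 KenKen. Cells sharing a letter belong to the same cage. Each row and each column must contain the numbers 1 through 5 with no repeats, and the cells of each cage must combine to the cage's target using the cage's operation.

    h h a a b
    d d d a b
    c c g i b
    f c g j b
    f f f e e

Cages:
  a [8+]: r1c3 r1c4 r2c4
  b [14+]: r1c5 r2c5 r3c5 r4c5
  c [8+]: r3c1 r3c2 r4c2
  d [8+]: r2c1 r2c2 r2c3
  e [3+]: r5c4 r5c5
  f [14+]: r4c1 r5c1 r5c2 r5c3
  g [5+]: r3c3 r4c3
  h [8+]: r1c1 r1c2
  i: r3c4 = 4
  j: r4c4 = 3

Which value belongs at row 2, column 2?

I is a freebie, so r3c4 = 4.
J is a freebie, so r4c4 = 3.
The only place for 4 in row 1 is r1c5.
The only place for 1 in row 4 is r4c2.
Row 3 needs a 1, and only r3c3 is open for it.
Cage d needs sum 8, which forces r2c1 = 1.
The two cells of cage g must have sum 5; hence r4c3 = 4.
The 3 cells of cage a must have sum 8; hence r1c4 = 1.
1 is placed in column 4; hence r5c4 = 2.
Row 5 now contains 2; hence r5c5 = 1.
The 3 cells of cage a must have sum 8, which forces r1c3 = 2.
Column 4 now contains 2, leaving r2c4 = 5.
The 4 cells of cage f must have sum 14, leaving r4c1 = 2.
2 is placed in row 4, leaving r4c5 = 5.
The 3 cells of cage d must have sum 8, which forces r2c2 = 4.
Row 2 already has 5, so r2c3 = 3.
Row 2 already has 3, which forces r2c5 = 2.
Column 1 now contains 2, so r3c1 = 5.
Cage c has sum 8; hence r3c2 = 2.
2 is placed in column 5, so r3c5 = 3.
Column 3 now contains 3, so r5c3 = 5.
Column 1 now contains 5; hence r1c1 = 3.
The two cells of cage h must have sum 8, so r1c2 = 5.
The 4 cells of cage f must have sum 14, so r5c1 = 4.
Row 5 already has 5, leaving r5c2 = 3.
Completed grid: 3 5 2 1 4 / 1 4 3 5 2 / 5 2 1 4 3 / 2 1 4 3 5 / 4 3 5 2 1.

4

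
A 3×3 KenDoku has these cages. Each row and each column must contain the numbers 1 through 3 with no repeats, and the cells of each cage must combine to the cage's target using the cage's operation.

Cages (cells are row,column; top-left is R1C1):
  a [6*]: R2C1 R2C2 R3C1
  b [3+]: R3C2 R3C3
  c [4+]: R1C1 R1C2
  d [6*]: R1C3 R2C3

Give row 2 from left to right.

Row 1 needs a 2, and only R1C3 is open for it.
Column 3 now contains 2, which forces R2C3 = 3.
The two cells of cage b must have sum 3, leaving R3C2 = 2.
Column 3 now contains 2, leaving R3C3 = 1.
The 3 cells of cage a must have product 6; hence R2C1 = 2.
2 is placed in column 2, which forces R2C2 = 1.
Row 3 now contains 1, which forces R3C1 = 3.
3 is placed in column 1, leaving R1C1 = 1.
1 is placed in column 2, so R1C2 = 3.
The full grid is 1 3 2 / 2 1 3 / 3 2 1.

2 1 3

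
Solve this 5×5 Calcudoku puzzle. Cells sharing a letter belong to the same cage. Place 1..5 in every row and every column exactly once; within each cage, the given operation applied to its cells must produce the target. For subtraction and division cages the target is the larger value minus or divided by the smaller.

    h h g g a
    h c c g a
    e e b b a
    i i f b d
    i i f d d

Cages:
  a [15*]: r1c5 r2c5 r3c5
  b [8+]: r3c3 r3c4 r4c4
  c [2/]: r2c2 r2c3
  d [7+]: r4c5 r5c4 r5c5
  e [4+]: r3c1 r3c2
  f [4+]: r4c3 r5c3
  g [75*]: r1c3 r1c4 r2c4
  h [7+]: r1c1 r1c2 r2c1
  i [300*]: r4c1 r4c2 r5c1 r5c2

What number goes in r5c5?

2

Cage g needs product 75; hence r1c3 = 5.
The 3 cells of cage g must have product 75, which forces r1c4 = 3.
3 is placed in row 1, leaving r1c5 = 1.
Cage g needs product 75, so r2c4 = 5.
Row 2 now contains 5; hence r2c5 = 3.
3 is placed in column 5; hence r3c5 = 5.
Cage h needs sum 7, which forces r2c1 = 1.
1 is placed in column 1, leaving r3c1 = 3.
Row 3 already has 3, which forces r3c2 = 1.
Row 3 already has 3, so r3c3 = 2.
Row 3 already has 1, leaving r3c4 = 4.
Cage d needs sum 7, so r5c4 = 1.
Cage c's pair has quotient 2, leaving r2c2 = 2.
Column 3 now contains 2; hence r2c3 = 4.
Cage f's pair has sum 4, which forces r4c3 = 1.
Column 4 already has 1, which forces r4c4 = 2.
Row 4 already has 2; hence r4c5 = 4.
Row 5 already has 1, so r5c3 = 3.
4 is placed in column 5, which forces r5c5 = 2.
The 3 cells of cage h must have sum 7, so r1c1 = 2.
Column 2 already has 2; hence r1c2 = 4.
Row 4 already has 4, so r4c1 = 5.
The 4 cells of cage i must have product 300, leaving r4c2 = 3.
The 4 cells of cage i must have product 300; hence r5c1 = 4.
Row 5 already has 3, leaving r5c2 = 5.
Filled in: 2 4 5 3 1 / 1 2 4 5 3 / 3 1 2 4 5 / 5 3 1 2 4 / 4 5 3 1 2.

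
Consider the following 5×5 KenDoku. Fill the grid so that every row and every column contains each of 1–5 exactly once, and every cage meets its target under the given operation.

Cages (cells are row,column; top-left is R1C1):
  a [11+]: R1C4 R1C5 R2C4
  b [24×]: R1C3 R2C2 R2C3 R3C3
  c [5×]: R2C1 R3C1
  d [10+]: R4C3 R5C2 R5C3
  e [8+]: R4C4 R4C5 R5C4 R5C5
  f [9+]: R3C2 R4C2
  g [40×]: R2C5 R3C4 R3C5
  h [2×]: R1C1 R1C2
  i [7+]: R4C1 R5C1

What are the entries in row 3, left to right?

Row 3 needs a 3, and only R3C3 is open for it.
In row 2, 3 can only go at R2C4, so R2C4 = 3.
Cage a needs sum 11, which forces R1C4 = 5.
Cage a has sum 11, so R1C5 = 3.
In row 1, 4 can only go at R1C3, so R1C3 = 4.
Row 2 needs a 4, and only R2C5 is open for it.
The 3 cells of cage g must have product 40, leaving R3C4 = 2.
Cage g needs product 40, which forces R3C5 = 5.
Cage c needs two cells with product 5; hence R2C1 = 5.
Row 3 already has 5, leaving R3C1 = 1.
Row 3 already has 5, leaving R3C2 = 4.
Cage f needs two cells with sum 9, so R4C2 = 5.
Column 2 already has 4, leaving R5C2 = 3.
1 is placed in column 1; hence R1C1 = 2.
Cage h needs two cells with product 2, leaving R1C2 = 1.
Column 2 already has 1, so R2C2 = 2.
2 is placed in row 2, leaving R2C3 = 1.
Cage i needs two cells with sum 7, which forces R4C1 = 3.
The 3 cells of cage d must have sum 10; hence R4C3 = 2.
2 is placed in row 4, so R4C5 = 1.
Cage i needs two cells with sum 7, so R5C1 = 4.
The 3 cells of cage d must have sum 10, so R5C3 = 5.
4 is placed in row 5, so R5C4 = 1.
Column 5 now contains 1, which forces R5C5 = 2.
1 is placed in row 4, so R4C4 = 4.
Completed grid: 2 1 4 5 3 / 5 2 1 3 4 / 1 4 3 2 5 / 3 5 2 4 1 / 4 3 5 1 2.

1 4 3 2 5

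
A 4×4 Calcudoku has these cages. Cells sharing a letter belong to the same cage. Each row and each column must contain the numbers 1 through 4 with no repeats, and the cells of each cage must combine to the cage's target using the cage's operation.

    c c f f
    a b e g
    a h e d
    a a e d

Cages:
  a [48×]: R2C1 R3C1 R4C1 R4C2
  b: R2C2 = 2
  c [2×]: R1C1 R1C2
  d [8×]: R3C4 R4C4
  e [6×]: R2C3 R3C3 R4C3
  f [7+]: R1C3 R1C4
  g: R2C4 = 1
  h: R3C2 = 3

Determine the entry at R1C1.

2

Cage b is given, leaving R2C2 = 2.
Cage g is a single given cell, leaving R2C4 = 1.
Cage h is a single given cell, so R3C2 = 3.
Column 2 already has 2; hence R4C2 = 4.
Row 4 now contains 4, so R4C4 = 2.
The two cells of cage c must have product 2, which forces R1C1 = 2.
Column 2 already has 2, which forces R1C2 = 1.
1 is placed in row 2; hence R2C3 = 3.
Cage e needs product 6; hence R3C3 = 2.
Column 4 already has 2, leaving R3C4 = 4.
The 3 cells of cage e must have product 6, leaving R4C3 = 1.
Column 3 now contains 3; hence R1C3 = 4.
Column 4 already has 4, leaving R1C4 = 3.
Row 2 already has 3; hence R2C1 = 4.
4 is placed in row 3; hence R3C1 = 1.
1 is placed in row 4, so R4C1 = 3.
Filled in: 2 1 4 3 / 4 2 3 1 / 1 3 2 4 / 3 4 1 2.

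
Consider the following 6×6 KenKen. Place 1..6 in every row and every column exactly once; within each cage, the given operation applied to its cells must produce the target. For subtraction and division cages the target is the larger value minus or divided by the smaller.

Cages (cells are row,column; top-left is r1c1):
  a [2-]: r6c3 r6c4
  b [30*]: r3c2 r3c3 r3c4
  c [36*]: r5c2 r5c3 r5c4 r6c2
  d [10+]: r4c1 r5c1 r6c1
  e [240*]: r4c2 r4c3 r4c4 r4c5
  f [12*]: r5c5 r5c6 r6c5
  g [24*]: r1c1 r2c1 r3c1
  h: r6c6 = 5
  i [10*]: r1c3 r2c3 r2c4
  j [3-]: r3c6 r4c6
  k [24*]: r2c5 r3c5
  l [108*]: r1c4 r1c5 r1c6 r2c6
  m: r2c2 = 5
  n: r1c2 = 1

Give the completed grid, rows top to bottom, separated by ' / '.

N is a freebie, which forces r1c2 = 1.
Cage m is given, leaving r2c2 = 5.
H is a freebie, which forces r6c6 = 5.
Cage i needs product 10, which forces r1c3 = 5.
Cage l needs product 108, so r2c6 = 3.
Cage b has product 30, which forces r3c4 = 5.
Cage e has product 240, so r4c5 = 5.
The only place for 4 in row 1 is r1c1.
Row 2 needs a 4, and only r2c5 is open for it.
Column 5 already has 4, so r3c5 = 6.
Row 2 needs a 6, and only r2c1 is open for it.
Cage g has product 24; hence r3c1 = 1.
Row 3 already has 1, leaving r3c6 = 4.
4 is placed in column 6, which forces r4c6 = 1.
The 3 cells of cage d must have sum 10, so r5c1 = 5.
The only place for 3 in row 4 is r4c1.
3 is placed in column 1, which forces r6c1 = 2.
Row 6 already has 2, so r6c5 = 1.
Cage f has product 12, leaving r5c5 = 2.
Cage f has product 12, leaving r5c6 = 6.
Cage l needs product 108, so r1c4 = 6.
Column 5 already has 2, which forces r1c5 = 3.
Column 6 already has 6, so r1c6 = 2.
Cage c has product 36, leaving r5c2 = 4.
Cage c has product 36; hence r6c2 = 3.
6 is placed in column 4, so r6c4 = 4.
3 is placed in column 2, which forces r3c2 = 2.
Cage b needs product 30; hence r3c3 = 3.
Cage e needs product 240; hence r4c2 = 6.
Cage e needs product 240; hence r4c3 = 4.
Column 4 now contains 4, so r4c4 = 2.
Column 3 now contains 3, leaving r5c3 = 1.
Row 5 now contains 1; hence r5c4 = 3.
Row 6 now contains 4, leaving r6c3 = 6.
1 is placed in column 3; hence r2c3 = 2.
2 is placed in column 4; hence r2c4 = 1.

4 1 5 6 3 2 / 6 5 2 1 4 3 / 1 2 3 5 6 4 / 3 6 4 2 5 1 / 5 4 1 3 2 6 / 2 3 6 4 1 5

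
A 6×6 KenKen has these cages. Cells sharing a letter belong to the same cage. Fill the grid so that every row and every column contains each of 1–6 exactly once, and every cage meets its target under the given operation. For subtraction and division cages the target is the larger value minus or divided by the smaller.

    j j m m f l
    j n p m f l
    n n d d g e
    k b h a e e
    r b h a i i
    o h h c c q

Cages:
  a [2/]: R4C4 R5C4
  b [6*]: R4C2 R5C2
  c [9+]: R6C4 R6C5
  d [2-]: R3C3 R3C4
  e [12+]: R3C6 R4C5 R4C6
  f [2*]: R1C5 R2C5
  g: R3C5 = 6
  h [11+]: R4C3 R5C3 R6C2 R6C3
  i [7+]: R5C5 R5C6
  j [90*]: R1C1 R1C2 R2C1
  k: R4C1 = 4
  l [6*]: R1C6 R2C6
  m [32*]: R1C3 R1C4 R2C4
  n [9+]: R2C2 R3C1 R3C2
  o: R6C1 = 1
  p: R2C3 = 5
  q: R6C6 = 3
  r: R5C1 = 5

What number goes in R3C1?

2

The 3 cells of cage m must have product 32, so R1C3 = 4.
Cage m needs product 32; hence R1C4 = 2.
Row 1 already has 2, which forces R1C5 = 1.
P is a freebie, which forces R2C3 = 5.
The 3 cells of cage m must have product 32, so R2C4 = 4.
Column 5 already has 1; hence R2C5 = 2.
Cage g is a single given cell; hence R3C5 = 6.
K is a freebie; hence R4C1 = 4.
R is a freebie, which forces R5C1 = 5.
Cage o is a single given cell, so R6C1 = 1.
Q is a freebie, leaving R6C6 = 3.
The 3 cells of cage j must have product 90, leaving R1C2 = 5.
Column 6 already has 3, so R1C6 = 6.
Cage l's pair has product 6, so R2C6 = 1.
The two cells of cage i must have sum 7, leaving R5C5 = 3.
Cage i needs two cells with sum 7, so R5C6 = 4.
Column 2 already has 5, leaving R6C2 = 2.
2 is placed in row 6, leaving R6C3 = 6.
Cage c needs two cells with sum 9, leaving R6C4 = 5.
The two cells of cage c must have sum 9; hence R6C5 = 4.
Row 1 now contains 6, so R1C1 = 3.
The 3 cells of cage j must have product 90, leaving R2C1 = 6.
Row 2 now contains 6; hence R2C2 = 3.
Cage n has sum 9, leaving R3C1 = 2.
Column 6 now contains 4; hence R3C6 = 5.
Cage a needs two cells with quotient 2; hence R4C4 = 3.
Column 5 now contains 3; hence R4C5 = 5.
Cage e has sum 12, so R4C6 = 2.
Row 5 now contains 3; hence R5C4 = 6.
Cage n has sum 9, which forces R3C2 = 4.
The two cells of cage d must have difference 2, leaving R3C3 = 3.
Column 4 already has 3, so R3C4 = 1.
Cage b's pair has product 6; hence R4C2 = 6.
2 is placed in row 4, so R4C3 = 1.
Row 5 already has 6; hence R5C2 = 1.
Cage h needs sum 11, so R5C3 = 2.
Filled in: 3 5 4 2 1 6 / 6 3 5 4 2 1 / 2 4 3 1 6 5 / 4 6 1 3 5 2 / 5 1 2 6 3 4 / 1 2 6 5 4 3.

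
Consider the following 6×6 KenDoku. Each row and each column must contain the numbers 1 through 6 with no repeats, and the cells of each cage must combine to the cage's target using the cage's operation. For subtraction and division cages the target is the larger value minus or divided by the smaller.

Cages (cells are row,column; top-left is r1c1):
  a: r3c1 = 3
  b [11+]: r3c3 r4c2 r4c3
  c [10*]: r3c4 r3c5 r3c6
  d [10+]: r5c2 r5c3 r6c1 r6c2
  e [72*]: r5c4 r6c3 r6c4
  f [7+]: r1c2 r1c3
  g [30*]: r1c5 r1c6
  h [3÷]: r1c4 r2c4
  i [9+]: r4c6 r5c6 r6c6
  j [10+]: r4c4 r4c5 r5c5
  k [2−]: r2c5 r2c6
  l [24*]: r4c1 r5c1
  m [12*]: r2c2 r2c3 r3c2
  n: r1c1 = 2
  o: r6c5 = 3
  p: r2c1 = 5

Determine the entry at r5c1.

Cage n is a single given cell, leaving r1c1 = 2.
Cage p is given, leaving r2c1 = 5.
Cage a is given, so r3c1 = 3.
O is a freebie; hence r6c5 = 3.
In column 1, 1 can only go at r6c1, so r6c1 = 1.
In row 1, 1 can only go at r1c4, so r1c4 = 1.
Column 4 already has 1, which forces r2c4 = 3.
Column 4 already has 3, which forces r5c4 = 6.
The two cells of cage l must have product 24, so r4c1 = 6.
Row 5 already has 6; hence r5c1 = 4.
The 3 cells of cage e must have product 72, leaving r6c3 = 6.
The 3 cells of cage e must have product 72, so r6c4 = 2.
Column 4 already has 2, leaving r3c4 = 5.
Column 4 already has 5; hence r4c4 = 4.
The 3 cells of cage b must have sum 11, which forces r3c3 = 4.
The two cells of cage f must have sum 7, so r1c2 = 4.
Column 3 now contains 4; hence r1c3 = 3.
4 is placed in column 2, so r6c2 = 5.
Row 6 now contains 5, so r6c6 = 4.
The two cells of cage k must have difference 2; hence r2c5 = 4.
Column 2 already has 5, so r4c2 = 2.
The 3 cells of cage b must have sum 11; hence r4c3 = 5.
5 is placed in row 4, so r4c5 = 1.
Row 4 now contains 2; hence r4c6 = 3.
Cage d needs sum 10, leaving r5c2 = 3.
The 4 cells of cage d must have sum 10; hence r5c3 = 1.
Column 5 now contains 1; hence r5c5 = 5.
Column 6 already has 3; hence r5c6 = 2.
Column 5 now contains 5, which forces r1c5 = 6.
Cage g's pair has product 30, which forces r1c6 = 5.
1 is placed in column 3; hence r2c3 = 2.
Column 6 already has 2, so r2c6 = 6.
Column 5 now contains 1; hence r3c5 = 2.
Column 6 already has 2, leaving r3c6 = 1.
Row 2 now contains 6, which forces r2c2 = 1.
1 is placed in row 3, which forces r3c2 = 6.
Completed grid: 2 4 3 1 6 5 / 5 1 2 3 4 6 / 3 6 4 5 2 1 / 6 2 5 4 1 3 / 4 3 1 6 5 2 / 1 5 6 2 3 4.

4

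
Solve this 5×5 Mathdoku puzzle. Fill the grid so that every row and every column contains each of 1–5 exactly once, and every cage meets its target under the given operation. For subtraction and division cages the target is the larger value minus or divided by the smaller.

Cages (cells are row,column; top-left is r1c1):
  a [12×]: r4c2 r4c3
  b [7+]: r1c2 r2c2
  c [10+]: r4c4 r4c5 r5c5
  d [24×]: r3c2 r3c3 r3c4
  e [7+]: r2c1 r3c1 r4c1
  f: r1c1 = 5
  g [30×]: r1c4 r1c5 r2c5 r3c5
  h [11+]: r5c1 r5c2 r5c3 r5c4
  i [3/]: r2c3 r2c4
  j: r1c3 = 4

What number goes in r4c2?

Cage f is given; hence r1c1 = 5.
J is a freebie, leaving r1c3 = 4.
Column 3 now contains 4, leaving r4c3 = 3.
Column 3 now contains 3, leaving r2c3 = 1.
Cage i's pair has quotient 3, which forces r2c4 = 3.
Column 3 now contains 3, leaving r3c3 = 2.
3 is placed in column 4, leaving r3c4 = 4.
3 is placed in row 4, leaving r4c2 = 4.
Column 3 now contains 2, which forces r5c3 = 5.
Cage b's pair has sum 7; hence r1c2 = 2.
2 is placed in row 1, so r1c4 = 1.
Row 1 already has 1, which forces r1c5 = 3.
Cage e has sum 7, leaving r2c1 = 4.
Column 2 already has 4; hence r2c2 = 5.
5 is placed in row 2, leaving r2c5 = 2.
Row 3 already has 4; hence r3c1 = 1.
Row 3 already has 4, leaving r3c2 = 3.
Row 3 already has 1; hence r3c5 = 5.
Cage e needs sum 7, so r4c1 = 2.
Row 4 already has 2, leaving r4c4 = 5.
5 is placed in column 5, so r4c5 = 1.
Column 1 already has 2, leaving r5c1 = 3.
Column 2 already has 3, so r5c2 = 1.
1 is placed in column 4, which forces r5c4 = 2.
Column 5 now contains 3; hence r5c5 = 4.
Completed grid: 5 2 4 1 3 / 4 5 1 3 2 / 1 3 2 4 5 / 2 4 3 5 1 / 3 1 5 2 4.

4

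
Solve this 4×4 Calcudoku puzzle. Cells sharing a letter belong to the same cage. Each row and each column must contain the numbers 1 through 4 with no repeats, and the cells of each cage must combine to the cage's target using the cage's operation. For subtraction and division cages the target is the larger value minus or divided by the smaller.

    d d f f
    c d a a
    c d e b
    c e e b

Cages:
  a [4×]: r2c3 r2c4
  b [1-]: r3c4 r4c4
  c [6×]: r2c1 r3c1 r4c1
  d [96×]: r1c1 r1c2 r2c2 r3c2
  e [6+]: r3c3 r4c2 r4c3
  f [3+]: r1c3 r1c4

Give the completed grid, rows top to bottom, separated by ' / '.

Cage d has product 96; hence r1c1 = 4.
Row 1 needs a 3, and only r1c2 is open for it.
The only place for 3 in row 2 is r2c1.
In row 2, 2 can only go at r2c2, so r2c2 = 2.
2 is placed in column 2, so r3c2 = 4.
2 is placed in column 2; hence r4c2 = 1.
The 3 cells of cage c must have product 6, so r3c1 = 1.
Row 4 now contains 1, so r4c1 = 2.
The 3 cells of cage e must have sum 6, leaving r3c3 = 2.
Row 3 now contains 2, so r3c4 = 3.
Cage e needs sum 6; hence r4c3 = 3.
3 is placed in column 4; hence r4c4 = 4.
Column 3 now contains 2, so r1c3 = 1.
Cage f needs two cells with sum 3, leaving r1c4 = 2.
The two cells of cage a must have product 4; hence r2c3 = 4.
Column 4 now contains 4; hence r2c4 = 1.

4 3 1 2 / 3 2 4 1 / 1 4 2 3 / 2 1 3 4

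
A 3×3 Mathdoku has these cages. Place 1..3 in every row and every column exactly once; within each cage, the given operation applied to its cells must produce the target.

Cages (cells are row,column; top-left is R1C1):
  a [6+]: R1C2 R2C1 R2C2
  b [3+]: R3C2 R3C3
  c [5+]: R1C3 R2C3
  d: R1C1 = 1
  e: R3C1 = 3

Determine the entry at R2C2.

Cage d is given; hence R1C1 = 1.
Cage e is given, so R3C1 = 3.
The 3 cells of cage a must have sum 6; hence R1C2 = 3.
3 is placed in row 1, so R1C3 = 2.
Column 1 already has 3; hence R2C1 = 2.
The 3 cells of cage a must have sum 6, so R2C2 = 1.
2 is placed in column 3, which forces R2C3 = 3.
Column 2 now contains 1; hence R3C2 = 2.
2 is placed in column 3; hence R3C3 = 1.
Filled in: 1 3 2 / 2 1 3 / 3 2 1.

1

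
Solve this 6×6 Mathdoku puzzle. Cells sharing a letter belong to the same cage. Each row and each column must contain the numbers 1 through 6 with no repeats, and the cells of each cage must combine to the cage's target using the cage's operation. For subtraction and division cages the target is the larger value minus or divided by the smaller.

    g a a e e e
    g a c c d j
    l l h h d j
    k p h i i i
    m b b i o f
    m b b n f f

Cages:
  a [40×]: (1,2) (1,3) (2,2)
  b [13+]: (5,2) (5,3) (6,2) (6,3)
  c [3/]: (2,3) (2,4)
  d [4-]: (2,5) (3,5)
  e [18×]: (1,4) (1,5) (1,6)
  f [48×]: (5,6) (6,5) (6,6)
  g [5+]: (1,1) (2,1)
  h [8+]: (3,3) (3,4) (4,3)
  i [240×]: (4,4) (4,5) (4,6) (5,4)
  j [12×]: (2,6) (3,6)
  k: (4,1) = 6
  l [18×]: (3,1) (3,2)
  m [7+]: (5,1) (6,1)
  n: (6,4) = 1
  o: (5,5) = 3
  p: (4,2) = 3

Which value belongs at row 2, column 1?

Cage k is a single given cell, which forces (4,1) = 6.
Cage p is a single given cell, so (4,2) = 3.
Cage o is a single given cell, which forces (5,5) = 3.
Cage n is a single given cell, which forces (6,4) = 1.
6 is placed in column 1, which forces (3,1) = 3.
Column 2 already has 3, leaving (3,2) = 6.
Cage i needs product 240; hence (5,4) = 6.
Column 4 already has 6, so (1,4) = 3.
Column 4 already has 3; hence (2,4) = 2.
Column 4 now contains 2, which forces (3,4) = 5.
5 is placed in column 4, which forces (4,4) = 4.
Cage c needs two cells with quotient 3, so (2,3) = 6.
Row 2 now contains 6, which forces (2,5) = 5.
Row 2 now contains 6, which forces (2,6) = 3.
Column 5 already has 5, leaving (4,5) = 2.
Row 4 already has 2, which forces (4,6) = 5.
Row 2 already has 5; hence (2,2) = 4.
Cage h has sum 8, so (3,3) = 2.
Column 5 now contains 2; hence (3,5) = 1.
The two cells of cage j must have product 12, which forces (3,6) = 4.
Row 4 already has 2; hence (4,3) = 1.
4 is placed in column 6, which forces (5,6) = 2.
Column 6 now contains 2, leaving (6,6) = 6.
The two cells of cage g must have sum 5, which forces (1,1) = 4.
Cage a has product 40, leaving (1,2) = 2.
2 is placed in column 3; hence (1,3) = 5.
Column 5 already has 1, which forces (1,5) = 6.
Column 6 already has 6, which forces (1,6) = 1.
Row 2 already has 4, which forces (2,1) = 1.
2 is placed in row 5, which forces (5,1) = 5.
The 4 cells of cage b must have sum 13; hence (5,2) = 1.
The 4 cells of cage b must have sum 13; hence (5,3) = 4.
The two cells of cage m must have sum 7, which forces (6,1) = 2.
Cage b has sum 13, so (6,2) = 5.
The 4 cells of cage b must have sum 13, so (6,3) = 3.
Row 6 already has 6, which forces (6,5) = 4.
Filled in: 4 2 5 3 6 1 / 1 4 6 2 5 3 / 3 6 2 5 1 4 / 6 3 1 4 2 5 / 5 1 4 6 3 2 / 2 5 3 1 4 6.

1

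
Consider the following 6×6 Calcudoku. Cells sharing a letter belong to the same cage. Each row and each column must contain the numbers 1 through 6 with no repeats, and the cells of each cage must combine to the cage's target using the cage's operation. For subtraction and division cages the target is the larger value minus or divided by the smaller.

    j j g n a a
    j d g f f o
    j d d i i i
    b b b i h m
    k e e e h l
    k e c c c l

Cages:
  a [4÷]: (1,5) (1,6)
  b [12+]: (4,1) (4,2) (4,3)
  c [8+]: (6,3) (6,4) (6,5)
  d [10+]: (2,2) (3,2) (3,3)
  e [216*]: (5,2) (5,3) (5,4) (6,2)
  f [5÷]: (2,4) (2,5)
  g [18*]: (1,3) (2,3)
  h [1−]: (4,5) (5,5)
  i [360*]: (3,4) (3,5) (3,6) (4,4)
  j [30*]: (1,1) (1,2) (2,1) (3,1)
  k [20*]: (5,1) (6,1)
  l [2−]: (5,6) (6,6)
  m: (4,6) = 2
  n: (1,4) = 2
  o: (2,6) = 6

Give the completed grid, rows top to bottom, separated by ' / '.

3 5 6 2 1 4 / 2 4 3 1 5 6 / 1 2 4 3 6 5 / 6 1 5 4 3 2 / 5 3 2 6 4 1 / 4 6 1 5 2 3

Cage n is given, leaving (1,4) = 2.
Cage o is a single given cell, so (2,6) = 6.
Cage m is a single given cell, which forces (4,6) = 2.
Cage g's pair has product 18, so (1,3) = 6.
6 is placed in row 2; hence (2,3) = 3.
The only place for 4 in row 2 is (2,2).
Row 2 needs a 2, and only (2,1) is open for it.
Row 3 needs a 2, and only (3,2) is open for it.
Cage d needs sum 10, which forces (3,3) = 4.
Column 3 now contains 4, leaving (5,3) = 2.
The 4 cells of cage i must have product 360, leaving (4,4) = 4.
The 4 cells of cage e must have product 216, leaving (5,2) = 3.
Cage e has product 216; hence (5,4) = 6.
Cage e has product 216, so (6,2) = 6.
Cage i has product 360, leaving (3,5) = 6.
The 3 cells of cage b must have sum 12; hence (4,1) = 6.
Cage l's pair has difference 2, leaving (6,6) = 3.
Cage i needs product 360, so (3,4) = 3.
Column 6 now contains 3, which forces (3,6) = 5.
Cage h needs two cells with difference 1, which forces (5,5) = 4.
Column 6 already has 5, so (5,6) = 1.
Cage c needs sum 8, leaving (6,5) = 2.
Cage j needs product 30, leaving (1,1) = 3.
The 4 cells of cage j must have product 30, leaving (1,2) = 5.
Column 5 already has 4, leaving (1,5) = 1.
Column 6 already has 1; hence (1,6) = 4.
1 is placed in column 5, leaving (2,5) = 5.
5 is placed in row 3, which forces (3,1) = 1.
5 is placed in column 2, leaving (4,2) = 1.
Row 4 already has 1, which forces (4,3) = 5.
Column 5 now contains 5, which forces (4,5) = 3.
Row 5 already has 4, so (5,1) = 5.
The two cells of cage k must have product 20, so (6,1) = 4.
Column 3 already has 5, which forces (6,3) = 1.
1 is placed in row 6; hence (6,4) = 5.
Row 2 already has 5, so (2,4) = 1.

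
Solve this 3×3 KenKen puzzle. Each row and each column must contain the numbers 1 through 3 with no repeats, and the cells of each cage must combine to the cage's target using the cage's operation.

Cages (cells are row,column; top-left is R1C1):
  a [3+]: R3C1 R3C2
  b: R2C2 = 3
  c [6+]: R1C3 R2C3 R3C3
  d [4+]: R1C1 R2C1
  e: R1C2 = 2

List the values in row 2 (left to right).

1 3 2

Cage e is given; hence R1C2 = 2.
Cage b is a single given cell, which forces R2C2 = 3.
Column 2 already has 2, so R3C2 = 1.
Cage d needs two cells with sum 4; hence R1C1 = 3.
3 is placed in row 1, so R1C3 = 1.
3 is placed in row 2, leaving R2C1 = 1.
Column 3 already has 1, leaving R2C3 = 2.
Row 3 already has 1, so R3C1 = 2.
Column 3 already has 2, so R3C3 = 3.
Completed grid: 3 2 1 / 1 3 2 / 2 1 3.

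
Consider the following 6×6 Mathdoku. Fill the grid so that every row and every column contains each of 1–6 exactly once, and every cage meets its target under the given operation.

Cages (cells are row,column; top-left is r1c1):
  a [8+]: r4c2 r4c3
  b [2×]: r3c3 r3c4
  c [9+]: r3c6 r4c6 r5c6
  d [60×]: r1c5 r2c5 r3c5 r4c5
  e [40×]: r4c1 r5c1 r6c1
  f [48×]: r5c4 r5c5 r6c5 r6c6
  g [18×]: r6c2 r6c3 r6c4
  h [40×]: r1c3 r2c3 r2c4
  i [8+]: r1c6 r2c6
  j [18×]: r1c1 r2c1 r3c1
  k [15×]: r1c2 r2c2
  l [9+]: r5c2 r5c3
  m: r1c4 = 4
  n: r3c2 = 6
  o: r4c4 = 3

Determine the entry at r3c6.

Cage m is a single given cell, so r1c4 = 4.
Cage n is a single given cell, so r3c2 = 6.
O is a freebie, leaving r4c4 = 3.
Cage h needs product 40, leaving r2c3 = 4.
Cage a's pair has sum 8, which forces r4c2 = 2.
Cage a needs two cells with sum 8; hence r4c3 = 6.
Column 3 now contains 6, so r5c3 = 5.
5 is placed in column 3; hence r1c3 = 2.
Cage h has product 40, which forces r2c4 = 5.
Column 3 now contains 2, so r3c3 = 1.
1 is placed in row 3, leaving r3c4 = 2.
Cage l needs two cells with sum 9, so r5c2 = 4.
Column 3 already has 1, leaving r6c3 = 3.
Cage g needs product 18; hence r6c4 = 6.
Cage k's pair has product 15, which forces r1c2 = 5.
5 is placed in row 1; hence r1c6 = 6.
5 is placed in row 2, leaving r2c2 = 3.
Row 2 now contains 3, which forces r2c6 = 2.
1 is placed in row 3, so r3c1 = 3.
Row 3 already has 3, which forces r3c6 = 5.
Row 5 already has 4, leaving r5c1 = 2.
Column 4 already has 6, so r5c4 = 1.
Cage f has product 48, leaving r5c5 = 6.
1 is placed in row 5, so r5c6 = 3.
Row 6 now contains 3, so r6c2 = 1.
2 is placed in column 6, so r6c6 = 4.
Row 1 already has 6, leaving r1c1 = 1.
The 4 cells of cage d must have product 60; hence r1c5 = 3.
The 3 cells of cage j must have product 18, which forces r2c1 = 6.
2 is placed in row 2, which forces r2c5 = 1.
Row 3 already has 5, which forces r3c5 = 4.
Cage e has product 40, which forces r4c1 = 4.
Cage d has product 60, so r4c5 = 5.
Column 6 already has 4, which forces r4c6 = 1.
Row 6 already has 4, which forces r6c1 = 5.
Row 6 already has 4, so r6c5 = 2.
Completed grid: 1 5 2 4 3 6 / 6 3 4 5 1 2 / 3 6 1 2 4 5 / 4 2 6 3 5 1 / 2 4 5 1 6 3 / 5 1 3 6 2 4.

5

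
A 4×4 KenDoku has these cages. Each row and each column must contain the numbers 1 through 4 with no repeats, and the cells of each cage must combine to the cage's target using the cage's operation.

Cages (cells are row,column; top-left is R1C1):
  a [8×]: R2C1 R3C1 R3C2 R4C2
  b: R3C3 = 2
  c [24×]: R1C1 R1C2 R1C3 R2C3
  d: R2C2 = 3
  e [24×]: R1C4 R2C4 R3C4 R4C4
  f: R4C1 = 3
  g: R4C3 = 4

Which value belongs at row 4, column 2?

Cage d is given, which forces R2C2 = 3.
Cage b is given; hence R3C3 = 2.
Cage f is given, leaving R4C1 = 3.
Cage g is given; hence R4C3 = 4.
The 4 cells of cage c must have product 24, leaving R1C3 = 3.
Column 3 now contains 4, so R2C3 = 1.
Row 2 already has 1, so R2C1 = 2.
Row 2 already has 2, leaving R2C4 = 4.
Cage a has product 8, leaving R3C1 = 1.
Cage a has product 8, so R3C2 = 4.
The 4 cells of cage e must have product 24, which forces R3C4 = 3.
Cage a needs product 8, leaving R4C2 = 1.
Row 4 now contains 1, so R4C4 = 2.
Column 1 now contains 2, which forces R1C1 = 4.
Column 2 now contains 4; hence R1C2 = 2.
Column 4 already has 2, which forces R1C4 = 1.
The full grid is 4 2 3 1 / 2 3 1 4 / 1 4 2 3 / 3 1 4 2.

1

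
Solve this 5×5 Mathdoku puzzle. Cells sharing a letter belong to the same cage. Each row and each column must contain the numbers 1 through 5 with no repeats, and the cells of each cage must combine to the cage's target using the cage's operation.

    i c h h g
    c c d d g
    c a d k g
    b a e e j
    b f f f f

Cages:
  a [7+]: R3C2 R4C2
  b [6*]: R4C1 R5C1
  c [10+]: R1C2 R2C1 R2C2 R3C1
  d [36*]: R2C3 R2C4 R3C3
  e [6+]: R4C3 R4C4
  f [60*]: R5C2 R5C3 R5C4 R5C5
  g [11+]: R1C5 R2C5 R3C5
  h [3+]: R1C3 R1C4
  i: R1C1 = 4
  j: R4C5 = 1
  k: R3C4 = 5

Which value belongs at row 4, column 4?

Cage i is a single given cell, which forces R1C1 = 4.
Cage d has product 36, which forces R2C3 = 4.
Cage d needs product 36; hence R2C4 = 3.
Cage d needs product 36; hence R3C3 = 3.
Cage k is a single given cell, so R3C4 = 5.
Cage j is a single given cell; hence R4C5 = 1.
The 3 cells of cage g must have sum 11, so R3C5 = 4.
Cage e needs two cells with sum 6, so R4C3 = 2.
Cage e's pair has sum 6, which forces R4C4 = 4.
Column 4 already has 4, so R5C4 = 1.
2 is placed in column 3; hence R1C3 = 1.
Column 4 now contains 1, which forces R1C4 = 2.
2 is placed in row 1, so R1C5 = 5.
5 is placed in column 5, leaving R2C5 = 2.
Row 3 already has 4, leaving R3C2 = 2.
2 is placed in row 4, so R4C1 = 3.
Cage a needs two cells with sum 7, leaving R4C2 = 5.
Cage b's pair has product 6, leaving R5C1 = 2.
The 4 cells of cage f must have product 60, so R5C2 = 4.
1 is placed in row 5, so R5C3 = 5.
Cage f needs product 60; hence R5C5 = 3.
Row 1 now contains 5, so R1C2 = 3.
Cage c has sum 10, which forces R2C1 = 5.
Column 2 already has 5, so R2C2 = 1.
2 is placed in row 3, which forces R3C1 = 1.
Completed grid: 4 3 1 2 5 / 5 1 4 3 2 / 1 2 3 5 4 / 3 5 2 4 1 / 2 4 5 1 3.

4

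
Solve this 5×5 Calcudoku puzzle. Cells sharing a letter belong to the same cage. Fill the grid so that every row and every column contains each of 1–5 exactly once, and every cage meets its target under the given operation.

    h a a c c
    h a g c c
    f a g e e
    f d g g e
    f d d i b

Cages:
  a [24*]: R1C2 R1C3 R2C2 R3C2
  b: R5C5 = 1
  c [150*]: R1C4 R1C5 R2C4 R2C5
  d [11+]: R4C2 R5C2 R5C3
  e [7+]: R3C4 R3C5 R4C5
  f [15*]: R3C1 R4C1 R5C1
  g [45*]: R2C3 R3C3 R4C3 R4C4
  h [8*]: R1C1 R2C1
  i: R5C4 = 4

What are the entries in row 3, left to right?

5 2 3 1 4

The 4 cells of cage g must have product 45; hence R4C4 = 3.
Cage i is given, which forces R5C4 = 4.
B is a freebie; hence R5C5 = 1.
Cage d has sum 11; hence R4C2 = 4.
Row 4 now contains 4, so R4C5 = 2.
The 4 cells of cage a must have product 24; hence R1C3 = 4.
Row 1 now contains 4, leaving R1C1 = 2.
Row 1 now contains 2; hence R1C4 = 5.
5 is placed in row 1, so R1C5 = 3.
Cage h's pair has product 8, leaving R2C1 = 4.
5 is placed in column 4, leaving R2C4 = 2.
3 is placed in column 5, leaving R2C5 = 5.
Column 4 already has 2; hence R3C4 = 1.
3 is placed in column 5, leaving R3C5 = 4.
Row 1 now contains 3, which forces R1C2 = 1.
The 4 cells of cage a must have product 24; hence R2C2 = 3.
3 is placed in row 2, so R2C3 = 1.
Cage a needs product 24, which forces R3C2 = 2.
Cage f needs product 15; hence R4C1 = 1.
Column 3 now contains 1, so R4C3 = 5.
2 is placed in column 2; hence R5C2 = 5.
Column 3 now contains 5; hence R5C3 = 2.
Cage f needs product 15; hence R3C1 = 5.
Column 3 now contains 5; hence R3C3 = 3.
Row 5 now contains 5, so R5C1 = 3.
Completed grid: 2 1 4 5 3 / 4 3 1 2 5 / 5 2 3 1 4 / 1 4 5 3 2 / 3 5 2 4 1.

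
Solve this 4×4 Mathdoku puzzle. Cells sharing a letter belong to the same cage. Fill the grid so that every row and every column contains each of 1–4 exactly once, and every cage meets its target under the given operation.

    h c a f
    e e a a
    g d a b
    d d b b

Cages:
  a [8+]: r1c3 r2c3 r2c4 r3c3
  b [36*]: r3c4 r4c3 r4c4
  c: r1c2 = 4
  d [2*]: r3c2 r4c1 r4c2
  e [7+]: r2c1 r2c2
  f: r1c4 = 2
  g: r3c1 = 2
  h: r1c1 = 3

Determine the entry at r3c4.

3

H is a freebie; hence r1c1 = 3.
Cage c is given, so r1c2 = 4.
Cage f is a single given cell; hence r1c4 = 2.
3 is placed in column 1, so r2c1 = 4.
Column 2 already has 4, leaving r2c2 = 3.
2 is placed in column 4, which forces r2c4 = 1.
Cage g is a single given cell, so r3c1 = 2.
Cage d has product 2; hence r3c2 = 1.
Cage b needs product 36; hence r3c4 = 3.
The 3 cells of cage d must have product 2, which forces r4c1 = 1.
Cage d has product 2, which forces r4c2 = 2.
Cage b needs product 36, which forces r4c3 = 3.
The 3 cells of cage b must have product 36, so r4c4 = 4.
Row 1 already has 2, so r1c3 = 1.
Row 2 now contains 1, leaving r2c3 = 2.
3 is placed in row 3, which forces r3c3 = 4.
Filled in: 3 4 1 2 / 4 3 2 1 / 2 1 4 3 / 1 2 3 4.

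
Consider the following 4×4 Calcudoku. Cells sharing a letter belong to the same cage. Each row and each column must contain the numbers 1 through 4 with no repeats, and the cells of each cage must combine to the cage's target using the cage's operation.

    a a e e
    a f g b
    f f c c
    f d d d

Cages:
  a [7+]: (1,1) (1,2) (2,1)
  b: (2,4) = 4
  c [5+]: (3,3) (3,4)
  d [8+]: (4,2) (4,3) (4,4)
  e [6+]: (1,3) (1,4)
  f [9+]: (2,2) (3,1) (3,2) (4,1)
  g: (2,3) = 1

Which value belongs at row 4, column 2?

G is a freebie, so (2,3) = 1.
Cage b is given; hence (2,4) = 4.
Cage e needs two cells with sum 6, so (1,3) = 4.
4 is placed in column 4, so (1,4) = 2.
4 is placed in column 3, leaving (4,3) = 3.
3 is placed in row 4; hence (4,4) = 1.
Cage a has sum 7, leaving (1,1) = 1.
Cage a needs sum 7, so (1,2) = 3.
Cage a needs sum 7, which forces (2,1) = 3.
Column 2 already has 3, so (2,2) = 2.
Column 3 now contains 3, so (3,3) = 2.
Column 4 already has 1, leaving (3,4) = 3.
1 is placed in row 4, which forces (4,2) = 4.
2 is placed in row 3, so (3,1) = 4.
Column 2 now contains 4, leaving (3,2) = 1.
Row 4 now contains 4, leaving (4,1) = 2.
The full grid is 1 3 4 2 / 3 2 1 4 / 4 1 2 3 / 2 4 3 1.

4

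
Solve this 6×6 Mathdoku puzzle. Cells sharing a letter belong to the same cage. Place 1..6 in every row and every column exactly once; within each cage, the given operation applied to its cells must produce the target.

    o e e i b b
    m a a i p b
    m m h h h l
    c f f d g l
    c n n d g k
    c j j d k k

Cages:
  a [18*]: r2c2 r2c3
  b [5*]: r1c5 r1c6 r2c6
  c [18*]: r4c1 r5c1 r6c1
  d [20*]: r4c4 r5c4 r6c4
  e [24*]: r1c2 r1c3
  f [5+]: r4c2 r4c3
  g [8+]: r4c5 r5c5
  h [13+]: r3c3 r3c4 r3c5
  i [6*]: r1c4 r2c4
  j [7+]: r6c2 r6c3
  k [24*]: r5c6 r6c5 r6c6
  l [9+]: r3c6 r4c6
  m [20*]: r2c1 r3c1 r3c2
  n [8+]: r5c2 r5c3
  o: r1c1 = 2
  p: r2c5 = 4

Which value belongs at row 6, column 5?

3

Cage o is a single given cell, which forces r1c1 = 2.
The 3 cells of cage b must have product 5, leaving r1c5 = 1.
Cage b has product 5, leaving r1c6 = 5.
P is a freebie, which forces r2c5 = 4.
Cage b needs product 5, so r2c6 = 1.
Cage i needs two cells with product 6; hence r1c4 = 3.
Row 2 now contains 1; hence r2c1 = 5.
Cage i needs two cells with product 6, which forces r2c4 = 2.
Column 1 needs a 4, and only r3c1 is open for it.
Row 3 now contains 4; hence r3c2 = 1.
In row 3, 3 can only go at r3c6, so r3c6 = 3.
Column 6 already has 3, so r4c6 = 6.
The 3 cells of cage k must have product 24; hence r6c5 = 3.
Cage g's pair has sum 8; hence r4c5 = 2.
Cage g's pair has sum 8; hence r5c5 = 6.
Cage h has sum 13, which forces r3c3 = 2.
Cage h needs sum 13, so r3c4 = 6.
6 is placed in column 5, leaving r3c5 = 5.
Cage f needs two cells with sum 5; hence r4c2 = 4.
Cage f's pair has sum 5, leaving r4c3 = 1.
Row 4 now contains 1; hence r4c4 = 5.
The 3 cells of cage c must have product 18, which forces r6c1 = 6.
Column 3 already has 1; hence r6c3 = 5.
Column 2 already has 4, so r1c2 = 6.
The two cells of cage e must have product 24, which forces r1c3 = 4.
Column 2 now contains 6, which forces r2c2 = 3.
Row 2 now contains 3, so r2c3 = 6.
Row 4 now contains 1, so r4c1 = 3.
Cage c has product 18; hence r5c1 = 1.
Cage n needs two cells with sum 8, leaving r5c2 = 5.
5 is placed in column 3, so r5c3 = 3.
Row 5 already has 1, which forces r5c4 = 4.
4 is placed in row 5; hence r5c6 = 2.
5 is placed in row 6, which forces r6c2 = 2.
4 is placed in column 4; hence r6c4 = 1.
2 is placed in column 6, which forces r6c6 = 4.
Filled in: 2 6 4 3 1 5 / 5 3 6 2 4 1 / 4 1 2 6 5 3 / 3 4 1 5 2 6 / 1 5 3 4 6 2 / 6 2 5 1 3 4.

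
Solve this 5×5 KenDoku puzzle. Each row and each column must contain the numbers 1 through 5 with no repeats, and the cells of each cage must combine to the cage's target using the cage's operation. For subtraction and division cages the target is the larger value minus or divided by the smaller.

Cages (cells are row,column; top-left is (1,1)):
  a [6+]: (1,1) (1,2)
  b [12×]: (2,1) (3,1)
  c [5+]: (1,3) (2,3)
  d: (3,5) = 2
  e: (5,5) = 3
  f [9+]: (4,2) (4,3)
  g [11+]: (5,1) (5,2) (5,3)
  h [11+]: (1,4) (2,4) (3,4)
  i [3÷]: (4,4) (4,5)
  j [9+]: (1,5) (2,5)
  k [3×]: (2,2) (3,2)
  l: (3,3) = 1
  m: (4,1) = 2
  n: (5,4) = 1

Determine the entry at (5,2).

L is a freebie, so (3,3) = 1.
Cage d is a single given cell, so (3,5) = 2.
M is a freebie; hence (4,1) = 2.
N is a freebie; hence (5,4) = 1.
Cage e is given; hence (5,5) = 3.
Cage k needs two cells with product 3, leaving (2,2) = 1.
1 is placed in row 3, so (3,2) = 3.
1 is placed in column 4; hence (4,4) = 3.
Column 5 now contains 3, leaving (4,5) = 1.
Cage b's pair has product 12, leaving (2,1) = 3.
Row 2 already has 3, which forces (2,3) = 2.
Row 3 now contains 3, so (3,1) = 4.
4 is placed in row 3; hence (3,4) = 5.
Column 1 now contains 4, leaving (5,1) = 5.
Row 5 now contains 5, leaving (5,3) = 4.
Column 1 now contains 4, so (1,1) = 1.
The two cells of cage a must have sum 6, which forces (1,2) = 5.
2 is placed in column 3, which forces (1,3) = 3.
The 3 cells of cage h must have sum 11; hence (1,4) = 2.
Row 1 now contains 5, which forces (1,5) = 4.
5 is placed in column 4, leaving (2,4) = 4.
4 is placed in column 5; hence (2,5) = 5.
Cage f's pair has sum 9, leaving (4,2) = 4.
Column 3 already has 4, so (4,3) = 5.
Row 5 now contains 4; hence (5,2) = 2.
Completed grid: 1 5 3 2 4 / 3 1 2 4 5 / 4 3 1 5 2 / 2 4 5 3 1 / 5 2 4 1 3.

2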